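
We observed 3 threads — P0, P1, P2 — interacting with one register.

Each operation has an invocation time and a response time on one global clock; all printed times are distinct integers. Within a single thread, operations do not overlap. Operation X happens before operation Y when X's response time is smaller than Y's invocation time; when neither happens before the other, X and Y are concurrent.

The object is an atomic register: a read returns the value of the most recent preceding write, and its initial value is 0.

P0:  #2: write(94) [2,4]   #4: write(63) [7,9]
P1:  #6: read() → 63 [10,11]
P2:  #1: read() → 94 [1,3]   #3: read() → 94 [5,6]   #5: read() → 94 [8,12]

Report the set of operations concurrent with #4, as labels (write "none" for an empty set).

concurrent with #4 ([7,9]): every op whose interval crosses 7..9
#1 [1,3]: before
#2 [2,4]: before
#3 [5,6]: before
#5 [8,12]: concurrent
#6 [10,11]: after

#5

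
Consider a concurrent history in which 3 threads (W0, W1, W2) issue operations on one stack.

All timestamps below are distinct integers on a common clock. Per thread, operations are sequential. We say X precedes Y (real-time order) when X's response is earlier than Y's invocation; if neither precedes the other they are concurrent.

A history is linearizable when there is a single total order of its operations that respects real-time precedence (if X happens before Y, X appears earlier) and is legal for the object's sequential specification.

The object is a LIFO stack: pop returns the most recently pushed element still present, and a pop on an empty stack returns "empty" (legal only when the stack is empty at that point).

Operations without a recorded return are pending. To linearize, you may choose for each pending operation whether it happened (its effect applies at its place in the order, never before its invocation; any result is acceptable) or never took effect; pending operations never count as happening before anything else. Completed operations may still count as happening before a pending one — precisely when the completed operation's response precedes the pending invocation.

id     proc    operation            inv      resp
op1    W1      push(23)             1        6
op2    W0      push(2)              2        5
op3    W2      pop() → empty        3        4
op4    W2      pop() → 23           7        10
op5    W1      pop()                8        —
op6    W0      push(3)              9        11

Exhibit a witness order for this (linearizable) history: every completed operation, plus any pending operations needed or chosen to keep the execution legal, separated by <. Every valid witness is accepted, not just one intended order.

op3 < op1 < op2 < op5 < op4 < op6

step 1: op3 pop() → empty — stack <>
step 2: op1 push(23) — stack <23>
step 3: op2 push(2) — stack <23,2>
step 4: op5 pop() (pending, included) — stack <23>
step 5: op4 pop() → 23 — stack <>
step 6: op6 push(3) — stack <3>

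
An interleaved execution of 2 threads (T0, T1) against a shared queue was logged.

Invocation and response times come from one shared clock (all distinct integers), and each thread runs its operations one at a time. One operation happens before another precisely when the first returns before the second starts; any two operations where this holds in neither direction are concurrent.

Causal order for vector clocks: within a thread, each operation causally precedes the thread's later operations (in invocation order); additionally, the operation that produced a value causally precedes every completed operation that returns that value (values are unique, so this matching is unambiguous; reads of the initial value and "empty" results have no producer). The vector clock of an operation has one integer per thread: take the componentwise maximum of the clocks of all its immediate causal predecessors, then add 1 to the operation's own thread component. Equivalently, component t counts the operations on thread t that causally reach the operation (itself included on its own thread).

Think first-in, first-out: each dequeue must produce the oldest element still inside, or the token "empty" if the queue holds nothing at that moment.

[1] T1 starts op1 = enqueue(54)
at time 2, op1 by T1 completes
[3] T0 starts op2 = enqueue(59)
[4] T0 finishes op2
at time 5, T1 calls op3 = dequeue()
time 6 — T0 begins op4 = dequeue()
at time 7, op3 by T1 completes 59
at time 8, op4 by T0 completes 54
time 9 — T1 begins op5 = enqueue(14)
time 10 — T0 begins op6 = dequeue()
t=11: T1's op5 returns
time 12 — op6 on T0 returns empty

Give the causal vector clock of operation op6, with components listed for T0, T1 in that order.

(3, 1)

op1, invoked 1, has no incoming edges; only T1's bump applies → (0, 1)
op2, invoked 3, has no incoming edges; only T0's bump applies → (1, 0)
from VC(op1)=(0, 1), VC(op2)=(1, 0), op3 (invoked 5) maxes components and bumps T1 → (1, 2)
from VC(op1)=(0, 1), VC(op2)=(1, 0), op4 (invoked 6) maxes components and bumps T0 → (2, 1)
from VC(op3)=(1, 2), op5 (invoked 9) maxes components and bumps T1 → (1, 3)
from VC(op4)=(2, 1), op6 (invoked 10) maxes components and bumps T0 → (3, 1)
target: VC(op6) = (3, 1)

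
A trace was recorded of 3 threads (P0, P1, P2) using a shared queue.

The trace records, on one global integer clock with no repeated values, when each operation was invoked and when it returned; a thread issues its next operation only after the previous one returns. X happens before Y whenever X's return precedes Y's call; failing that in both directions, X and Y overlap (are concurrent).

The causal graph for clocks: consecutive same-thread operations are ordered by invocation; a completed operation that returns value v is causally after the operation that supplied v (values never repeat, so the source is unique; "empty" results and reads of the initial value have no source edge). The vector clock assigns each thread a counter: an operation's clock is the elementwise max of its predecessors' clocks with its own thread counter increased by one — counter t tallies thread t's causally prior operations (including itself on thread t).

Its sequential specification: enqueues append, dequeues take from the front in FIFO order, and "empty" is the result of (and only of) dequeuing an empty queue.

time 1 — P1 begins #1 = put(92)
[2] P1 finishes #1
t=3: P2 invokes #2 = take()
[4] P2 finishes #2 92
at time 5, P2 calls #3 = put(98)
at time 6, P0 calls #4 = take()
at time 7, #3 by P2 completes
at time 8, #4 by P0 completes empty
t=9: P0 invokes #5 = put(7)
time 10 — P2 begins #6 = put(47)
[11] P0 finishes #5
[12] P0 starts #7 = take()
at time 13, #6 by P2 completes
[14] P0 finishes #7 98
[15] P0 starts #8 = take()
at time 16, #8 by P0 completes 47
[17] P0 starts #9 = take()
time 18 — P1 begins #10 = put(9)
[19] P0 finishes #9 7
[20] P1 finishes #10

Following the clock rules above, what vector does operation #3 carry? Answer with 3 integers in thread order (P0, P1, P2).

VC(#1, invoked at 1): no causal predecessors; +1 on P1 → (0, 1, 0)
VC(#4, invoked at 6): no causal predecessors; +1 on P0 → (1, 0, 0)
#2 (invocation 3): componentwise max over VC(#1)=(0, 1, 0), +1 at P2, giving (0, 1, 1)
#10 (invocation 18): componentwise max over VC(#1)=(0, 1, 0), +1 at P1, giving (0, 2, 0)
#5 (invocation 9): componentwise max over VC(#4)=(1, 0, 0), +1 at P0, giving (2, 0, 0)
#3 (invocation 5): componentwise max over VC(#2)=(0, 1, 1), +1 at P2, giving (0, 1, 2)
#6 (invocation 10): componentwise max over VC(#3)=(0, 1, 2), +1 at P2, giving (0, 1, 3)
#7 (invocation 12): componentwise max over VC(#3)=(0, 1, 2), VC(#5)=(2, 0, 0), +1 at P0, giving (3, 1, 2)
#8 (invocation 15): componentwise max over VC(#6)=(0, 1, 3), VC(#7)=(3, 1, 2), +1 at P0, giving (4, 1, 3)
#9 (invocation 17): componentwise max over VC(#5)=(2, 0, 0), VC(#8)=(4, 1, 3), +1 at P0, giving (5, 1, 3)
target: VC(#3) = (0, 1, 2)

(0, 1, 2)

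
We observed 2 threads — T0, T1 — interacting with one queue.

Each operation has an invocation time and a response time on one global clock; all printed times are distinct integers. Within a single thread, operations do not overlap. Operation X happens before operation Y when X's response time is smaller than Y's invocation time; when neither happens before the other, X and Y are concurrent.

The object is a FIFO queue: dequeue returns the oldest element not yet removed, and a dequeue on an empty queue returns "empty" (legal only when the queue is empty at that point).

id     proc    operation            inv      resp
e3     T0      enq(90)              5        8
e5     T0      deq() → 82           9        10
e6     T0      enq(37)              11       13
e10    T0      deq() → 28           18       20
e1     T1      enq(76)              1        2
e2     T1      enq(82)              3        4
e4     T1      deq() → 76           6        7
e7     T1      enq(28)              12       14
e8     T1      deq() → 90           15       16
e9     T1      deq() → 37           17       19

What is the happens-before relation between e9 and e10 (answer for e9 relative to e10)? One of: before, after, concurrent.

concurrent

e9 spans [17,19], e10 spans [18,20]
the intervals overlap in both directions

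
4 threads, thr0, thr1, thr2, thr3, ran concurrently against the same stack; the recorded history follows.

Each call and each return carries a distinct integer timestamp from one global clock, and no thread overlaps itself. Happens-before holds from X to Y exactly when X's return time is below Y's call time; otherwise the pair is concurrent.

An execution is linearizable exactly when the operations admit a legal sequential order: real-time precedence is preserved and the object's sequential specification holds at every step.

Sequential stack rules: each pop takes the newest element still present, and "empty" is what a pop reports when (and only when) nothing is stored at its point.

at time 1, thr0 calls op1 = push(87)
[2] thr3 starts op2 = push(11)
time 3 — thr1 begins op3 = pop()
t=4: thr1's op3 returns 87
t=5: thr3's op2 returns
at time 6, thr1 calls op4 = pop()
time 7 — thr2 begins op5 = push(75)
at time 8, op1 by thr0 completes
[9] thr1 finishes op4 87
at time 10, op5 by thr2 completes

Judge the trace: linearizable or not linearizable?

the violation lands at event 9, op4's response at time 9: events 1..8 linearize, events 1..9 do not
checked exhaustively: 8 real-time-consistent orders of 4 completed operations, zero legal stack replays
no completion choice of the 1 pending operation (op5) rescues it — every subset was tried
for example op1, op2, op3, op4 (pending dropped) fails at step 3: op3 pop() → 87 is not legal there
for example op1, op3, op2, op4 (pending dropped) fails at step 4: op4 pop() → 87 is not legal there

not linearizable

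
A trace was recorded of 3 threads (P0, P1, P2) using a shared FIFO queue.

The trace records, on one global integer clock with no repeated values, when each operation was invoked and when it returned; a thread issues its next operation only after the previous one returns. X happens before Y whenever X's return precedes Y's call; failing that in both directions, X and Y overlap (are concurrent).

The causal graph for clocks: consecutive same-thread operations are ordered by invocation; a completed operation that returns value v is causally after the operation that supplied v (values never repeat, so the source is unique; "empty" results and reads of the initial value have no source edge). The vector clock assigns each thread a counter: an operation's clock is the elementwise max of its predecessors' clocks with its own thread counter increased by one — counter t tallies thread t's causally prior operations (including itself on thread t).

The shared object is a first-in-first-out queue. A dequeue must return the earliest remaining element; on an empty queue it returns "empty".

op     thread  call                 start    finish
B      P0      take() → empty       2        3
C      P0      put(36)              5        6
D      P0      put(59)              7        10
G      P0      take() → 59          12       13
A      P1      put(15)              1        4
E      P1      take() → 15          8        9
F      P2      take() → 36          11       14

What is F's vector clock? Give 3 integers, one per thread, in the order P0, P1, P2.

no predecessors for A (invoked 1): P1 increments from zero → (0, 1, 0)
no predecessors for B (invoked 2): P0 increments from zero → (1, 0, 0)
E, invoked 8, takes VC(A)=(0, 1, 0) under max, adds 1 for P1 → (0, 2, 0)
C, invoked 5, takes VC(B)=(1, 0, 0) under max, adds 1 for P0 → (2, 0, 0)
F, invoked 11, takes VC(C)=(2, 0, 0) under max, adds 1 for P2 → (2, 0, 1)
D, invoked 7, takes VC(C)=(2, 0, 0) under max, adds 1 for P0 → (3, 0, 0)
G, invoked 12, takes VC(D)=(3, 0, 0) under max, adds 1 for P0 → (4, 0, 0)
target: VC(F) = (2, 0, 1)

(2, 0, 1)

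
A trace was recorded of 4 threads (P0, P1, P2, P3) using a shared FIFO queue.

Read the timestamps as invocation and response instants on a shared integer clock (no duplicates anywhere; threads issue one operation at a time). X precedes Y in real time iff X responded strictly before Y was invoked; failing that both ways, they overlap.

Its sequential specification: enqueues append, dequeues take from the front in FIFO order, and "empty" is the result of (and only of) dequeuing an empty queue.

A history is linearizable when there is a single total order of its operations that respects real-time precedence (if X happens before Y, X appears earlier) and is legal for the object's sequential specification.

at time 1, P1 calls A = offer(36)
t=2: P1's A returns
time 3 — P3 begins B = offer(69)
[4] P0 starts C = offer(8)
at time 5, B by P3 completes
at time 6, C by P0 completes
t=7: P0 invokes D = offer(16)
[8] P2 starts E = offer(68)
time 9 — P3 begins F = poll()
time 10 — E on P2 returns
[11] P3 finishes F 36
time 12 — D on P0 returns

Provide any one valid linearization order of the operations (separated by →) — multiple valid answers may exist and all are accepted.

step 1: A offer(36) — queue <36>
step 2: B offer(69) — queue <36,69>
step 3: C offer(8) — queue <36,69,8>
step 4: D offer(16) — queue <36,69,8,16>
step 5: E offer(68) — queue <36,69,8,16,68>
step 6: F poll() → 36 — queue <69,8,16,68>

A → B → C → D → E → F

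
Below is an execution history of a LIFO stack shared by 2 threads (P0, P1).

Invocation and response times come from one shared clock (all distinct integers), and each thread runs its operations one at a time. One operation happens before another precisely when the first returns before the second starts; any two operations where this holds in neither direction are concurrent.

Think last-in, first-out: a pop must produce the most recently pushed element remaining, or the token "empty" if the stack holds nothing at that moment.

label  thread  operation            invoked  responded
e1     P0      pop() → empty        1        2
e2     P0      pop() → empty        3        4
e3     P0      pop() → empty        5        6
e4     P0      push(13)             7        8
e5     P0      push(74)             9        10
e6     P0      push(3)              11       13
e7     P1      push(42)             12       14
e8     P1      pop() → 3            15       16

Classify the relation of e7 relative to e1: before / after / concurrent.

after

e7 spans [12,14], e1 spans [1,2]
resp(e1)=2 < inv(e7)=12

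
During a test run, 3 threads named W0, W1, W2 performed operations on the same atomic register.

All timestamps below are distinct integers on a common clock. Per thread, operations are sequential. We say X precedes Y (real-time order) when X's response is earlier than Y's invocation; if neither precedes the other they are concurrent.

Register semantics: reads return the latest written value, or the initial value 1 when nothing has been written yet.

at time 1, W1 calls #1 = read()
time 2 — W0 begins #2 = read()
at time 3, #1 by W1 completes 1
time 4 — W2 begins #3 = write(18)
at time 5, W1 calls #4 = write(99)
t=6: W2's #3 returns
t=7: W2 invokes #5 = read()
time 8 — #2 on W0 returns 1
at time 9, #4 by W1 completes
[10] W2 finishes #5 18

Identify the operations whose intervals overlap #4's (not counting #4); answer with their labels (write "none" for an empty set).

concurrent with #4 ([5,9]): every op whose interval crosses 5..9
#1 [1,3]: before
#2 [2,8]: concurrent
#3 [4,6]: concurrent
#5 [7,10]: concurrent

#2, #3, #5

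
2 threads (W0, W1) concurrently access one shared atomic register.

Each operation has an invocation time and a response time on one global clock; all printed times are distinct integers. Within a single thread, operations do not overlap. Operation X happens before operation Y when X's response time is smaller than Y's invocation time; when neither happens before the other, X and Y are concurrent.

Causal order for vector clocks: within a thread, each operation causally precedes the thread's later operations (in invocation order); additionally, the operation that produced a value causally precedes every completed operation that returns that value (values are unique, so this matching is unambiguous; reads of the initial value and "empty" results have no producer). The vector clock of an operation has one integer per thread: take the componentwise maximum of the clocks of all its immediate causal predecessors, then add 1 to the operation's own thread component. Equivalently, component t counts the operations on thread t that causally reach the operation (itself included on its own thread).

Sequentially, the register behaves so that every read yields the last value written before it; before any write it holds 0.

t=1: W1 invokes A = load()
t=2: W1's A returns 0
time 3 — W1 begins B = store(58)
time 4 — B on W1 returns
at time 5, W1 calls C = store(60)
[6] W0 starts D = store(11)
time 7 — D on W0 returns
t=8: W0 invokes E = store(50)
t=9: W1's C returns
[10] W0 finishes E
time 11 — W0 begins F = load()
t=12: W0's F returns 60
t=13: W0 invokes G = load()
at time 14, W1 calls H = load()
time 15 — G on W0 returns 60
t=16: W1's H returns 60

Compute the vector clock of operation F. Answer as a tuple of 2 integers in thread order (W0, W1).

no predecessors for A (invoked 1): W1 increments from zero → (0, 1)
no predecessors for D (invoked 6): W0 increments from zero → (1, 0)
from VC(A)=(0, 1), B (invoked 3) maxes components and bumps W1 → (0, 2)
from VC(D)=(1, 0), E (invoked 8) maxes components and bumps W0 → (2, 0)
from VC(B)=(0, 2), C (invoked 5) maxes components and bumps W1 → (0, 3)
from VC(C)=(0, 3), H (invoked 14) maxes components and bumps W1 → (0, 4)
from VC(C)=(0, 3), VC(E)=(2, 0), F (invoked 11) maxes components and bumps W0 → (3, 3)
from VC(C)=(0, 3), VC(F)=(3, 3), G (invoked 13) maxes components and bumps W0 → (4, 3)
target: VC(F) = (3, 3)

(3, 3)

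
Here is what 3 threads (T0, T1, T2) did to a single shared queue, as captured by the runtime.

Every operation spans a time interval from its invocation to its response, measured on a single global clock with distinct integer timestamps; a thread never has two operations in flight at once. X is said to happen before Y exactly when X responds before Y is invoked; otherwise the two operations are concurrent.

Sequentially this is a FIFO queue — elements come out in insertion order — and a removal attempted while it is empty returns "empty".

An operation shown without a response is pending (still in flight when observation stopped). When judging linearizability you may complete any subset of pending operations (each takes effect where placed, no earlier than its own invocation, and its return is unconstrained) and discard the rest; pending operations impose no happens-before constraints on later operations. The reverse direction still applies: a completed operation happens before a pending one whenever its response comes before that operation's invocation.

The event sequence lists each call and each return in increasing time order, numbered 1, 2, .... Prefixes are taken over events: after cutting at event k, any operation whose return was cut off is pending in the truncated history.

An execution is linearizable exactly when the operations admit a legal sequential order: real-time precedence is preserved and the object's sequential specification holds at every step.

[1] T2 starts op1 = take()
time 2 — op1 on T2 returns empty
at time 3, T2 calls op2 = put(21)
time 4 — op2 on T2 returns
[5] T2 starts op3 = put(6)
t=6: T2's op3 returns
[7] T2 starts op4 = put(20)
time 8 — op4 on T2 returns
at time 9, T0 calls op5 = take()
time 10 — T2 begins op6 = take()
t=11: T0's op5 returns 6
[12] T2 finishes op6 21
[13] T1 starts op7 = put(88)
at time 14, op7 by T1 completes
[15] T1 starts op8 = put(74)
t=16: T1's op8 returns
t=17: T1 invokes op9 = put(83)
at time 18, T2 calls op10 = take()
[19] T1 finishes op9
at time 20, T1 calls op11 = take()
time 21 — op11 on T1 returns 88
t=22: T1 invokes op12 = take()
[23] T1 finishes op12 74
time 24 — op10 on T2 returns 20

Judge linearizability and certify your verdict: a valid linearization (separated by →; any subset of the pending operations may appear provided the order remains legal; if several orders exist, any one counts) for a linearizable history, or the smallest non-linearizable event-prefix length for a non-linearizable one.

1. op1 take() → empty, leaving queue <>
2. op2 put(21), leaving queue <21>
3. op3 put(6), leaving queue <21,6>
4. op4 put(20), leaving queue <21,6,20>
5. op6 take() → 21, leaving queue <6,20>
6. op5 take() → 6, leaving queue <20>
7. op7 put(88), leaving queue <20,88>
8. op8 put(74), leaving queue <20,88,74>
9. op9 put(83), leaving queue <20,88,74,83>
10. op10 take() → 20, leaving queue <88,74,83>
11. op11 take() → 88, leaving queue <74,83>
12. op12 take() → 74, leaving queue <83>

linearizable — witness: op1 → op2 → op3 → op4 → op6 → op5 → op7 → op8 → op9 → op10 → op11 → op12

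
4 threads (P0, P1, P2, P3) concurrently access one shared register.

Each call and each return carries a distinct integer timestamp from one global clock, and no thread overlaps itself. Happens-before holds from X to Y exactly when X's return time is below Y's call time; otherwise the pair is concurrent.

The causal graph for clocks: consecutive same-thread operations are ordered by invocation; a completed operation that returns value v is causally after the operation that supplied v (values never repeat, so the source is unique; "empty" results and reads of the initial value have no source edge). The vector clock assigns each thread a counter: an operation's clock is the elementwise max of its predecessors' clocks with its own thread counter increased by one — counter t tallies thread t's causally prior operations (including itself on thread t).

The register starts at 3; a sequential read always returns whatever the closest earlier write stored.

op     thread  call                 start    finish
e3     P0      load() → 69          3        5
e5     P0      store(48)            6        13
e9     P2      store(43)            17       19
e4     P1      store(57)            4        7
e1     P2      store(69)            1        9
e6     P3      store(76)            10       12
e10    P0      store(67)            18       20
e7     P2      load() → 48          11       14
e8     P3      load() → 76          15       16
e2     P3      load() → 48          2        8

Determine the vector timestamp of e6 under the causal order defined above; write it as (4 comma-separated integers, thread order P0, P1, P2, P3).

no predecessors for e1 (invoked 1): P2 increments from zero → (0, 0, 1, 0)
no predecessors for e4 (invoked 4): P1 increments from zero → (0, 1, 0, 0)
VC(e3, invoked at 3): max of VC(e1)=(0, 0, 1, 0), then +1 on thread P0 → (1, 0, 1, 0)
VC(e5, invoked at 6): max of VC(e3)=(1, 0, 1, 0), then +1 on thread P0 → (2, 0, 1, 0)
VC(e2, invoked at 2): max of VC(e5)=(2, 0, 1, 0), then +1 on thread P3 → (2, 0, 1, 1)
VC(e7, invoked at 11): max of VC(e1)=(0, 0, 1, 0), VC(e5)=(2, 0, 1, 0), then +1 on thread P2 → (2, 0, 2, 0)
VC(e10, invoked at 18): max of VC(e5)=(2, 0, 1, 0), then +1 on thread P0 → (3, 0, 1, 0)
VC(e6, invoked at 10): max of VC(e2)=(2, 0, 1, 1), then +1 on thread P3 → (2, 0, 1, 2)
VC(e9, invoked at 17): max of VC(e7)=(2, 0, 2, 0), then +1 on thread P2 → (2, 0, 3, 0)
VC(e8, invoked at 15): max of VC(e6)=(2, 0, 1, 2), then +1 on thread P3 → (2, 0, 1, 3)
target: VC(e6) = (2, 0, 1, 2)

(2, 0, 1, 2)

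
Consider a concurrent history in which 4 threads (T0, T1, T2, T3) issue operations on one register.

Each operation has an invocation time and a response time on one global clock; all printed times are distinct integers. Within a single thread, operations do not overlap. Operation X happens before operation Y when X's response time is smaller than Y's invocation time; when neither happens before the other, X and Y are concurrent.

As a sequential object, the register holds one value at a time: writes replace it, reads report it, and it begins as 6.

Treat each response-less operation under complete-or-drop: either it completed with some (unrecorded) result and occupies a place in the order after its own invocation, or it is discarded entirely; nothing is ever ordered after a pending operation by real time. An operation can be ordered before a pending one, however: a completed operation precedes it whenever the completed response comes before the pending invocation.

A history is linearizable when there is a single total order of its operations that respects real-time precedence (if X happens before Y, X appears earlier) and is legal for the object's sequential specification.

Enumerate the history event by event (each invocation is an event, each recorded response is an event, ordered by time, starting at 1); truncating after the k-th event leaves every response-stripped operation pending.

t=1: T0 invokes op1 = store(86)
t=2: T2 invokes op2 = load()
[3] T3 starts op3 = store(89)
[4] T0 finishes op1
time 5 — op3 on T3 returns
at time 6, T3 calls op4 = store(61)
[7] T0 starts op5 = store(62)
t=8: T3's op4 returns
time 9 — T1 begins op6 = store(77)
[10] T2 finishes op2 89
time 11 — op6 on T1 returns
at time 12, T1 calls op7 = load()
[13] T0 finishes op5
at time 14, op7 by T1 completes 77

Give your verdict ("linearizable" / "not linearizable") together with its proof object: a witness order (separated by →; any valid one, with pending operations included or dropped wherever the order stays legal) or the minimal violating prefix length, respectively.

step 1: op1 store(86) — value 86
step 2: op3 store(89) — value 89
step 3: op2 load() → 89 — value 89
step 4: op4 store(61) — value 61
step 5: op5 store(62) — value 62
step 6: op6 store(77) — value 77
step 7: op7 load() → 77 — value 77

linearizable — witness: op1 → op3 → op2 → op4 → op5 → op6 → op7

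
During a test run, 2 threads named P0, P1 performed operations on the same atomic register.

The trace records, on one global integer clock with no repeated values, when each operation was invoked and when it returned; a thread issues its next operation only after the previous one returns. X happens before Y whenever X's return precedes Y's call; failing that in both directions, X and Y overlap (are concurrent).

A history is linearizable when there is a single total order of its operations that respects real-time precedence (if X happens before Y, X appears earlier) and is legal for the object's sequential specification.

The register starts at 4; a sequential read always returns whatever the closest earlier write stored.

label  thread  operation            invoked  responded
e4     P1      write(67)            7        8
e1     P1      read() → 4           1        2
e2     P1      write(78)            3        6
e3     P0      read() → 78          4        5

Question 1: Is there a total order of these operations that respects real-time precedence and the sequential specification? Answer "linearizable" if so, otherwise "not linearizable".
linearizable

one valid linearization: e1, e2, e3, e4
after step 1 (e1 read() → 4): value 4
after step 2 (e2 write(78)): value 78
after step 3 (e3 read() → 78): value 78
after step 4 (e4 write(67)): value 67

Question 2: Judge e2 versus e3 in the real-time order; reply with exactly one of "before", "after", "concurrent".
Answer: concurrent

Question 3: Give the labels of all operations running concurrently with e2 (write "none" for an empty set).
Answer: e3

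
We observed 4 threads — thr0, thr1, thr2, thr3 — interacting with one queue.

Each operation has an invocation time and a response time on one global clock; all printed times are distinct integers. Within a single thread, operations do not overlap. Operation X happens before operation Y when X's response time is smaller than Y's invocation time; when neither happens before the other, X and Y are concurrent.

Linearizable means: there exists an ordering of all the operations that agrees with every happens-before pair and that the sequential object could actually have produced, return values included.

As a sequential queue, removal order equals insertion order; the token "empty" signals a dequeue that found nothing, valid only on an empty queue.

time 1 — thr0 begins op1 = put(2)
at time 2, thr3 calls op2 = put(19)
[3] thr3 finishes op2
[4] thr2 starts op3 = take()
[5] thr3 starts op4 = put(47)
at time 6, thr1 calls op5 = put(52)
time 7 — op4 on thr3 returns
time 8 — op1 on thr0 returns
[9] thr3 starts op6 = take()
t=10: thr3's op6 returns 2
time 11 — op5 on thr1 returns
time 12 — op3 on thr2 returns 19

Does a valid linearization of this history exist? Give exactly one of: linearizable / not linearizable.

witness order: op1, op2, op4, op5, op6, op3
step 1: op1 put(2) — queue <2>
step 2: op2 put(19) — queue <2,19>
step 3: op4 put(47) — queue <2,19,47>
step 4: op5 put(52) — queue <2,19,47,52>
step 5: op6 take() → 2 — queue <19,47,52>
step 6: op3 take() → 19 — queue <47,52>

linearizable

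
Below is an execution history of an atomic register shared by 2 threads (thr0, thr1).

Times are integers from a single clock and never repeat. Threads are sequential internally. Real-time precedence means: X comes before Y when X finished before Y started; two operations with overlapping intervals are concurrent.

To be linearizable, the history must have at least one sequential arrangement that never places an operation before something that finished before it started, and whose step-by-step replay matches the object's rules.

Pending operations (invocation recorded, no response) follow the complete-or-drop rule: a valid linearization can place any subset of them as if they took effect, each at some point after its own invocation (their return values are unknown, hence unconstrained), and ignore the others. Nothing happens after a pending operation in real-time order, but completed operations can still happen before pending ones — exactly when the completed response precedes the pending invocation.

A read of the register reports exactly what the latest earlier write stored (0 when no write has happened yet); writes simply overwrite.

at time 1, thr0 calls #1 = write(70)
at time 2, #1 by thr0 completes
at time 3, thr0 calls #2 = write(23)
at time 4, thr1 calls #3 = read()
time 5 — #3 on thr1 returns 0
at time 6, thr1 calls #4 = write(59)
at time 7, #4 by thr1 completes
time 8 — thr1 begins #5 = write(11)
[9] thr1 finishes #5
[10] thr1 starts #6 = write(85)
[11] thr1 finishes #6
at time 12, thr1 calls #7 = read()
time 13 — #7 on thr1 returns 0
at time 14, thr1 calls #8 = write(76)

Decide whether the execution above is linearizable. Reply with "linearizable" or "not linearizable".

the violation lands at event 5, #3's response at time 5: events 1..4 linearize, events 1..5 do not
the completed operations (2 total) allow one real-time order; the atomic register replay rejects it
including or dropping the 1 pending operation (#2) in any combination fails
take #1, #3 (pending dropped): step 2 already fails, because #3 read() → 0 cannot occur there

not linearizable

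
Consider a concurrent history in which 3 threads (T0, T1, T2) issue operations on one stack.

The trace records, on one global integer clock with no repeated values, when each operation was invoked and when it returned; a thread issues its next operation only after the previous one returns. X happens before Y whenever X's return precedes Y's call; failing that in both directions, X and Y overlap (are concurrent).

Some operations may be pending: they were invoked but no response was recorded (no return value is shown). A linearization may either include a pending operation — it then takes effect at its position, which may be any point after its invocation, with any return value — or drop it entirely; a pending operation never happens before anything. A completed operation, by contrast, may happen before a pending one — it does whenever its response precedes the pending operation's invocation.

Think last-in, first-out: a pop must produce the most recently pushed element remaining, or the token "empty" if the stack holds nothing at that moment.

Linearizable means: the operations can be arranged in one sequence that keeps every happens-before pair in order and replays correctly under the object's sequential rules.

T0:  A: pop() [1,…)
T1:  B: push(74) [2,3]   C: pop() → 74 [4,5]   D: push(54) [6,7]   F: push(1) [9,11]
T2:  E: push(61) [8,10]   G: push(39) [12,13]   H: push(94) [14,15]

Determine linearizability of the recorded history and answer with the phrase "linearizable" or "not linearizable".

linearizable

witness order: A, B, C, D, E, F, G, H
after step 1 (A pop() (pending, included)): stack <>
after step 2 (B push(74)): stack <74>
after step 3 (C pop() → 74): stack <>
after step 4 (D push(54)): stack <54>
after step 5 (E push(61)): stack <54,61>
after step 6 (F push(1)): stack <54,61,1>
after step 7 (G push(39)): stack <54,61,1,39>
after step 8 (H push(94)): stack <54,61,1,39,94>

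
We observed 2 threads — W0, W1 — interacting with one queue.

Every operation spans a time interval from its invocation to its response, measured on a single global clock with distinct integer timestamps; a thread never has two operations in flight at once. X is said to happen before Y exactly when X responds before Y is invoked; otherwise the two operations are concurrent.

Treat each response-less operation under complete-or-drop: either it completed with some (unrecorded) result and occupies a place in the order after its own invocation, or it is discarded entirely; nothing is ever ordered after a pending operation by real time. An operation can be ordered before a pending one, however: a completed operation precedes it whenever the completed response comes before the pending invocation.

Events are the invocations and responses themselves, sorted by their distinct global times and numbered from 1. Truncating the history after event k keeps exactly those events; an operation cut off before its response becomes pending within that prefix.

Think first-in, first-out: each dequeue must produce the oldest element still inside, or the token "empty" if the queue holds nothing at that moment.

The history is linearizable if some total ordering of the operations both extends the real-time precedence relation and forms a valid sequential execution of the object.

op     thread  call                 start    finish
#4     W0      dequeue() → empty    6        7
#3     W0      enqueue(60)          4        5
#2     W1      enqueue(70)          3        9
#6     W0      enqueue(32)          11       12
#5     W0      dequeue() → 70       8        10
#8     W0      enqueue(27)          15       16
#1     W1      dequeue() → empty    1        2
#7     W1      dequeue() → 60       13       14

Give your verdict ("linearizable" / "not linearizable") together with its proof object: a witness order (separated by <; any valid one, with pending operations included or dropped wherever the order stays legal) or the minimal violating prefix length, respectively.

prefix check: 1..6 passes, 1..7 fails once #4's time-7 response joins
exhaustive check: the 3 completed queue ops admit one real-time order; illegal
no completion choice of the 1 pending operation (#2) rescues it — every subset was tried
one such order, #1, #3, #4 (pending dropped), breaks at step 3 where #4 dequeue() → empty is illegal

not linearizable — minimal violating prefix: 7 events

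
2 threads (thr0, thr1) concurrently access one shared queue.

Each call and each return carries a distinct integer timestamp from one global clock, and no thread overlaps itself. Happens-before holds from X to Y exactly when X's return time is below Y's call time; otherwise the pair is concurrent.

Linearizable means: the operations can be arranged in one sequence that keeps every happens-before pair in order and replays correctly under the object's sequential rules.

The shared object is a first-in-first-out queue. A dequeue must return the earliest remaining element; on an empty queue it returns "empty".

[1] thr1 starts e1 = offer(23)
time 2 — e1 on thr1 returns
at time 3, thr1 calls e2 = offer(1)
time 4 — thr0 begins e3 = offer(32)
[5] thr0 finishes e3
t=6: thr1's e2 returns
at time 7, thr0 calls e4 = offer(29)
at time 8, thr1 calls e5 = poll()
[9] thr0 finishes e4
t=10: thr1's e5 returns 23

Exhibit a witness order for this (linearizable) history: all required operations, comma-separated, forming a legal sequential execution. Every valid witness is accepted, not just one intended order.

e1, e2, e3, e4, e5

after step 1 (e1 offer(23)): queue <23>
after step 2 (e2 offer(1)): queue <23,1>
after step 3 (e3 offer(32)): queue <23,1,32>
after step 4 (e4 offer(29)): queue <23,1,32,29>
after step 5 (e5 poll() → 23): queue <1,32,29>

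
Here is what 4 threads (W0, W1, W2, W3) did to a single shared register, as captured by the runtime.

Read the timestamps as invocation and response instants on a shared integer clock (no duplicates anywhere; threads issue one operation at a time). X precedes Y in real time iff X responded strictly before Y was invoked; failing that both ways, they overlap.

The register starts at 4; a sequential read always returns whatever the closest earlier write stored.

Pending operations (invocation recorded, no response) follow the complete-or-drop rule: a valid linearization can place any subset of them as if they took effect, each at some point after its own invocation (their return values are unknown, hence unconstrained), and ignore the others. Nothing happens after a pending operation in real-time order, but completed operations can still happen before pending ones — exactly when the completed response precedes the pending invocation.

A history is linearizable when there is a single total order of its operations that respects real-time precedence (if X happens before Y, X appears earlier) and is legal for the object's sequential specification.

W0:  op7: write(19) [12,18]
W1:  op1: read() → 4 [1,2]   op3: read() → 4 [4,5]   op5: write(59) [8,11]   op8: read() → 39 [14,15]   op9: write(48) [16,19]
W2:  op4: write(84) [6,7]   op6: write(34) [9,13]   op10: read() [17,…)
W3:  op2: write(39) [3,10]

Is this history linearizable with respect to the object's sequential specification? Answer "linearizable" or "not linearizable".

linearizable

a witness: op1, op3, op4, op5, op6, op2, op8, op7, op9
step 1: op1 read() → 4 — value 4
step 2: op3 read() → 4 — value 4
step 3: op4 write(84) — value 84
step 4: op5 write(59) — value 59
step 5: op6 write(34) — value 34
step 6: op2 write(39) — value 39
step 7: op8 read() → 39 — value 39
step 8: op7 write(19) — value 19
step 9: op9 write(48) — value 48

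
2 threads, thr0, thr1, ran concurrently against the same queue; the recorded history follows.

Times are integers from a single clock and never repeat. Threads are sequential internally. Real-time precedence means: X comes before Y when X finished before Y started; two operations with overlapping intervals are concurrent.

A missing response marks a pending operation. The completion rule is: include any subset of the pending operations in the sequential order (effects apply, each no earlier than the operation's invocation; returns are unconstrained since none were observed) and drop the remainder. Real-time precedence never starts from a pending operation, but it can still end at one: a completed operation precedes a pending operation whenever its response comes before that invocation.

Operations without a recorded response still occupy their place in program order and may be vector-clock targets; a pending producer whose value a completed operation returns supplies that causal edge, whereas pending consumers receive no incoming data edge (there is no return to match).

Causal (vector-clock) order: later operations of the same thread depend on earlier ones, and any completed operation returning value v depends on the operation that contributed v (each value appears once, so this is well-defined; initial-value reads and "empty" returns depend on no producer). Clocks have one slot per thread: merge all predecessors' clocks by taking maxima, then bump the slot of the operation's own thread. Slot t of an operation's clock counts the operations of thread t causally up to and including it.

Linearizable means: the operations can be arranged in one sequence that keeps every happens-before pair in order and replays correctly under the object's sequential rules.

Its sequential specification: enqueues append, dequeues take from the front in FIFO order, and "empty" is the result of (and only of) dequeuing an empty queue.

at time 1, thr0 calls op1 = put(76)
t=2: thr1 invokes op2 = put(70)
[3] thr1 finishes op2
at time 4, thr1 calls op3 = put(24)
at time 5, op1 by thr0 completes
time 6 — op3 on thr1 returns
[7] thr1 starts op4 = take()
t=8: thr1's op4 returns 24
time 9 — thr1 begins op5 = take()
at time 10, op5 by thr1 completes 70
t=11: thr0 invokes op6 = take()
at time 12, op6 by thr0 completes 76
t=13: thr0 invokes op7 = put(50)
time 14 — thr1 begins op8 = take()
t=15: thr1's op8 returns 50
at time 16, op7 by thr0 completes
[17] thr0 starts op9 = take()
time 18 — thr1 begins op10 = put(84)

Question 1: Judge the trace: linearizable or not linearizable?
cut after 7 events: linearizable; cut after 8 events (op4 responds, time 8): not linearizable
all 3 real-time-respecting orders fail — 4 completed queue operations, no legal replay
take op1, op2, op3, op4: step 4 already fails, because op4 take() → 24 cannot occur there
take op2, op1, op3, op4: step 4 already fails, because op4 take() → 24 cannot occur there

not linearizable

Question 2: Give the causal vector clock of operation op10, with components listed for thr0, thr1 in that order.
op2 (invocation 2): nothing precedes it; thr1's component alone gives (0, 1)
op1 (invocation 1): nothing precedes it; thr0's component alone gives (1, 0)
op3 (invocation 4): componentwise max over VC(op2)=(0, 1), +1 at thr1, giving (0, 2)
op6 (invocation 11): componentwise max over VC(op1)=(1, 0), +1 at thr0, giving (2, 0)
op4 (invocation 7): componentwise max over VC(op3)=(0, 2), +1 at thr1, giving (0, 3)
op7 (invocation 13): componentwise max over VC(op6)=(2, 0), +1 at thr0, giving (3, 0)
op5 (invocation 9): componentwise max over VC(op2)=(0, 1), VC(op4)=(0, 3), +1 at thr1, giving (0, 4)
op9 (invocation 17): componentwise max over VC(op7)=(3, 0), +1 at thr0, giving (4, 0)
op8 (invocation 14): componentwise max over VC(op5)=(0, 4), VC(op7)=(3, 0), +1 at thr1, giving (3, 5)
op10 (invocation 18): componentwise max over VC(op8)=(3, 5), +1 at thr1, giving (3, 6)
target: VC(op10) = (3, 6)

(3, 6)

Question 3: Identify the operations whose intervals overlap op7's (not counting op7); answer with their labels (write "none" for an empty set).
concurrent with op7 ([13,16]): every op whose interval crosses 13..16
op1 [1,5]: before
op2 [2,3]: before
op3 [4,6]: before
op4 [7,8]: before
op5 [9,10]: before
op6 [11,12]: before
op8 [14,15]: concurrent
op9 [17,…): after
op10 [18,…): after

op8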